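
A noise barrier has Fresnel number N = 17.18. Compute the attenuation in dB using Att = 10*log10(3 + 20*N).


3 + 20*N = 3 + 20*17.18 = 346.6
Att = 10*log10(346.6) = 25.398 dB


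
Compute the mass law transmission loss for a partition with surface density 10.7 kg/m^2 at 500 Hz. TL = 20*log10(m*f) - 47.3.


m * f = 10.7 * 500 = 5350
20*log10(5350) = 74.5671 dB
TL = 74.5671 - 47.3 = 27.267 dB


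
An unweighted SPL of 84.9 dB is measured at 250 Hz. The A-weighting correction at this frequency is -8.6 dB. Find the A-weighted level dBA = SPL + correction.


A-weighting table: 250 Hz -> -8.6 dB correction
SPL_A = SPL + correction = 84.9 + (-8.6) = 76.3 dBA


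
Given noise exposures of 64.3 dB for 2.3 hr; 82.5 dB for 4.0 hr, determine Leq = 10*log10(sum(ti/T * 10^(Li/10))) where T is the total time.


T_total = 2.3 + 4.0 = 6.3 hr
(2.3/6.3) * 10^(64.3/10) = 982624
(4.0/6.3) * 10^(82.5/10) = 1.12907e+08
Sum = 982624 + 1.12907e+08 = 1.1389e+08
Leq = 10*log10(1.1389e+08) = 80.565 dB


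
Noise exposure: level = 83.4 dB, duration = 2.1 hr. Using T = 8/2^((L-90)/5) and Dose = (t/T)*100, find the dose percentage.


T_allowed = 8 / 2^((83.4 - 90)/5) = 19.9733 hr
Dose = 2.1 / 19.9733 * 100 = 10.514 %


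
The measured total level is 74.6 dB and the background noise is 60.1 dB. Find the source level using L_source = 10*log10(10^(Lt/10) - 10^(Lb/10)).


10^(74.6/10) = 2.88403e+07
10^(60.1/10) = 1.02329e+06
Difference = 2.88403e+07 - 1.02329e+06 = 2.7817e+07
L_source = 10*log10(2.7817e+07) = 74.443 dB


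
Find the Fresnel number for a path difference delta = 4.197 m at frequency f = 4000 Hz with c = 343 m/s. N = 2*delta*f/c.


N = 2*delta*f/c = 2*delta/lambda, where lambda = c/f
lambda = 343 / 4000 = 0.08575 m
N = 2 * 4.197 / 0.08575 = 97.889


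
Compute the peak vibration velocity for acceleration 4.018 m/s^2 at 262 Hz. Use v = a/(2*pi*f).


omega = 2*pi*f = 2*pi*262 = 1646.19 rad/s
v = a / omega = 4.018 / 1646.19 = 0.0024408 m/s


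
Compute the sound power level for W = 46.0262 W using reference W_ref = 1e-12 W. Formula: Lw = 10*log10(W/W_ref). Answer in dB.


W / W_ref = 46.0262 / 1e-12 = 4.60262e+13
Lw = 10 * log10(4.60262e+13) = 136.63 dB


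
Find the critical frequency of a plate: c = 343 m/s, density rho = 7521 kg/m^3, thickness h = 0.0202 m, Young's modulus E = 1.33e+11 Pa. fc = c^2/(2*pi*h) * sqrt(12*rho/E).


12*rho/E = 12*7521/1.33e+11 = 6.78586e-07
sqrt(12*rho/E) = sqrt(6.78586e-07) = 0.000823763
c^2/(2*pi*h) = 343^2/(2*pi*0.0202) = 926951
fc = 926951 * 0.000823763 = 763.59 Hz


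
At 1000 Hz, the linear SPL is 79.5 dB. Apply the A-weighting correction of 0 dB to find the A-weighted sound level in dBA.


A-weighting table: 1000 Hz -> 0 dB correction
SPL_A = SPL + correction = 79.5 + (0) = 79.5 dBA


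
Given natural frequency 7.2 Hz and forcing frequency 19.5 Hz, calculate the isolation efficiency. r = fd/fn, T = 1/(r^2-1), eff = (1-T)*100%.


r = 19.5 / 7.2 = 2.70833
r^2 - 1 = 2.70833^2 - 1 = 6.33505
T = 1/6.33505 = 0.157852
Efficiency = (1 - 0.157852)*100 = 84.215 %


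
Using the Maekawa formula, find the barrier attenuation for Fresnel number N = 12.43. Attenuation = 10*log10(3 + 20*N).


3 + 20*N = 3 + 20*12.43 = 251.6
Att = 10*log10(251.6) = 24.007 dB


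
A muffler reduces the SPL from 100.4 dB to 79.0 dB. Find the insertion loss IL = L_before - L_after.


Insertion loss = SPL without muffler - SPL with muffler
IL = 100.4 - 79.0 = 21.4 dB


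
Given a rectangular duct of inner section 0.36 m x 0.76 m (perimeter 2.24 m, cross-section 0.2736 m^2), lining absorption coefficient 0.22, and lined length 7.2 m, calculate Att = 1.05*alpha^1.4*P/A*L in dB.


alpha^1.4 = 0.22^1.4 = 0.120058
Attenuation rate = 1.05 * alpha^1.4 * P / A
= 1.05 * 0.120058 * 2.24 / 0.2736 = 1.03208 dB/m
Total Att = 1.03208 * 7.2 = 7.431 dB


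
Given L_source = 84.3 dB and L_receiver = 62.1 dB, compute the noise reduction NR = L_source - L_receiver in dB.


NR = L_source - L_receiver (difference between source and receiving room levels)
NR = 84.3 - 62.1 = 22.2 dB


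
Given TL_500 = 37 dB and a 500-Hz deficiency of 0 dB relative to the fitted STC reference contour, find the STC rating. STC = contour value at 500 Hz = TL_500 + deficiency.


By ASTM E413, STC = value of the fitted reference contour at 500 Hz.
Contour value at 500 Hz = TL_500 + deficiency = 37 + 0 = 37
STC = 37


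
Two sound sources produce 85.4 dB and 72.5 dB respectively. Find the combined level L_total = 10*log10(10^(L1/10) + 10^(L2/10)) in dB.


10^(85.4/10) = 3.46737e+08
10^(72.5/10) = 1.77828e+07
Sum = 3.46737e+08 + 1.77828e+07 = 3.6452e+08
L_total = 10*log10(3.6452e+08) = 85.617 dB


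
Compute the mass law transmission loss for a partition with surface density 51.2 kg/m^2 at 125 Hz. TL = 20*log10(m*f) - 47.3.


m * f = 51.2 * 125 = 6400
20*log10(6400) = 76.1236 dB
TL = 76.1236 - 47.3 = 28.824 dB


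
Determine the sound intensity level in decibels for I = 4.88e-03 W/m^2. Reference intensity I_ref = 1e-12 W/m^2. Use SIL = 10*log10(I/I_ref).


I / I_ref = 4.88e-03 / 1e-12 = 4.88e+09
SIL = 10 * log10(4.88e+09) = 96.884 dB


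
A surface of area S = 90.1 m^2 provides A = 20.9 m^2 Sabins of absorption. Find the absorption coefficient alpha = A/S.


Absorption coefficient = absorbed power / incident power
alpha = A / S = 20.9 / 90.1 = 0.23196


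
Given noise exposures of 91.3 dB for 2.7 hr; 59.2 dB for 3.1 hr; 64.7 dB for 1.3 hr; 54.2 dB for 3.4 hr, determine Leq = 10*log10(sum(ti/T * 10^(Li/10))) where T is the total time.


T_total = 2.7 + 3.1 + 1.3 + 3.4 = 10.5 hr
(2.7/10.5) * 10^(91.3/10) = 3.46876e+08
(3.1/10.5) * 10^(59.2/10) = 245568
(1.3/10.5) * 10^(64.7/10) = 365388
(3.4/10.5) * 10^(54.2/10) = 85170.6
Sum = 3.46876e+08 + 245568 + 365388 + 85170.6 = 3.47572e+08
Leq = 10*log10(3.47572e+08) = 85.41 dB


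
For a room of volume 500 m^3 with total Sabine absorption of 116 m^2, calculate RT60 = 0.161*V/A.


RT60 = 0.161 * 500 / 116 = 0.69397 s


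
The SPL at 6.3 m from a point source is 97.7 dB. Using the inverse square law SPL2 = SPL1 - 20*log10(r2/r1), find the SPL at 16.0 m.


r2/r1 = 16.0/6.3 = 2.53968
Correction = 20*log10(2.53968) = 8.09558 dB
SPL2 = 97.7 - 8.09558 = 89.604 dB


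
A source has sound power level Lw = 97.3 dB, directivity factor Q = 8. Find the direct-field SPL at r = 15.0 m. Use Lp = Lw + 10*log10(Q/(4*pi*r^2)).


4*pi*r^2 = 4*pi*15.0^2 = 2827.43 m^2
Q / (4*pi*r^2) = 8 / 2827.43 = 0.00282942
Lp = 97.3 + 10*log10(0.00282942) = 71.817 dB


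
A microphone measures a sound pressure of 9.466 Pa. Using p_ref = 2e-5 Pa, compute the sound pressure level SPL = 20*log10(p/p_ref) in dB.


p / p_ref = 9.466 / 2e-5 = 473300
SPL = 20 * log10(473300) = 113.5 dB


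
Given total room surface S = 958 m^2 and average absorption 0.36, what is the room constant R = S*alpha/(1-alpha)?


R = 958 * 0.36 / (1 - 0.36) = 538.88 m^2


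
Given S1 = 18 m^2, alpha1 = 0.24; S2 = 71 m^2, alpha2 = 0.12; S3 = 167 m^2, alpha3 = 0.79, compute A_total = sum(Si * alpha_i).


18 * 0.24 = 4.32
71 * 0.12 = 8.52
167 * 0.79 = 131.93
A_total = 4.32 + 8.52 + 131.93 = 144.77 m^2


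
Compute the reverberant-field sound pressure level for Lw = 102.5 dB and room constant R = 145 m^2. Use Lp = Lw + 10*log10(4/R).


4/R = 4/145 = 0.0275862
Lp = 102.5 + 10*log10(0.0275862) = 86.907 dB


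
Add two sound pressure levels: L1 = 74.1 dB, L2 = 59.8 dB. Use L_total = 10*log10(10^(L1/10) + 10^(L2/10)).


10^(74.1/10) = 2.5704e+07
10^(59.8/10) = 954993
Sum = 2.5704e+07 + 954993 = 2.6659e+07
L_total = 10*log10(2.6659e+07) = 74.258 dB


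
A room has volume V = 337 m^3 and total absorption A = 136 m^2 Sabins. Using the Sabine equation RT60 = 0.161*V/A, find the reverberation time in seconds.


RT60 = 0.161 * 337 / 136 = 0.39895 s


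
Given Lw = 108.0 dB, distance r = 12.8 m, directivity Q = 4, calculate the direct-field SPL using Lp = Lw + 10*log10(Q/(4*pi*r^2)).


4*pi*r^2 = 4*pi*12.8^2 = 2058.87 m^2
Q / (4*pi*r^2) = 4 / 2058.87 = 0.00194281
Lp = 108.0 + 10*log10(0.00194281) = 80.884 dB


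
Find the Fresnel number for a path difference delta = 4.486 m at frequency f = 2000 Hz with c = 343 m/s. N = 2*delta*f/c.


N = 2*delta*f/c = 2*delta/lambda, where lambda = c/f
lambda = 343 / 2000 = 0.1715 m
N = 2 * 4.486 / 0.1715 = 52.315


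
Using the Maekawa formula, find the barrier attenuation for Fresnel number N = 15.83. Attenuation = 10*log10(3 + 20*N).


3 + 20*N = 3 + 20*15.83 = 319.6
Att = 10*log10(319.6) = 25.046 dB


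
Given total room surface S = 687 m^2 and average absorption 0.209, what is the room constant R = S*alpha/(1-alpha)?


R = 687 * 0.209 / (1 - 0.209) = 181.52 m^2


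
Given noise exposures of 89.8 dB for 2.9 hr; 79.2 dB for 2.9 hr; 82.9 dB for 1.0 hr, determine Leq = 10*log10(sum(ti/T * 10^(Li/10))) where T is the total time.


T_total = 2.9 + 2.9 + 1.0 = 6.8 hr
(2.9/6.8) * 10^(89.8/10) = 4.07276e+08
(2.9/6.8) * 10^(79.2/10) = 3.54723e+07
(1.0/6.8) * 10^(82.9/10) = 2.86742e+07
Sum = 4.07276e+08 + 3.54723e+07 + 2.86742e+07 = 4.71422e+08
Leq = 10*log10(4.71422e+08) = 86.734 dB


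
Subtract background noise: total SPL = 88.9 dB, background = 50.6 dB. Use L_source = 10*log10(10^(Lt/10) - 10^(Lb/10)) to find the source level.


10^(88.9/10) = 7.76247e+08
10^(50.6/10) = 114815
Difference = 7.76247e+08 - 114815 = 7.76132e+08
L_source = 10*log10(7.76132e+08) = 88.899 dB


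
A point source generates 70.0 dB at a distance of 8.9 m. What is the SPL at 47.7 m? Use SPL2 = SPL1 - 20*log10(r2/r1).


r2/r1 = 47.7/8.9 = 5.35955
Correction = 20*log10(5.35955) = 14.5826 dB
SPL2 = 70.0 - 14.5826 = 55.417 dB


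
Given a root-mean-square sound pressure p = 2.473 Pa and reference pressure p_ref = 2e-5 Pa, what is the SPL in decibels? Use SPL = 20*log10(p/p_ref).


p / p_ref = 2.473 / 2e-5 = 123650
SPL = 20 * log10(123650) = 101.84 dB


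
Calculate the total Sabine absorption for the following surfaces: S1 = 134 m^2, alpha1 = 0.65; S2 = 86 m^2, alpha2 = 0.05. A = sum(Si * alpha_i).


134 * 0.65 = 87.1
86 * 0.05 = 4.3
A_total = 87.1 + 4.3 = 91.4 m^2


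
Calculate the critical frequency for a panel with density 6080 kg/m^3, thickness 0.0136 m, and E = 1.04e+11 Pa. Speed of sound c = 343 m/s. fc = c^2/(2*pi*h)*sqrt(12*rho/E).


12*rho/E = 12*6080/1.04e+11 = 7.01538e-07
sqrt(12*rho/E) = sqrt(7.01538e-07) = 0.000837579
c^2/(2*pi*h) = 343^2/(2*pi*0.0136) = 1.3768e+06
fc = 1.3768e+06 * 0.000837579 = 1153.2 Hz


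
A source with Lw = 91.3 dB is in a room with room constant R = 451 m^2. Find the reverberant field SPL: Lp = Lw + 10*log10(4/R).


4/R = 4/451 = 0.00886918
Lp = 91.3 + 10*log10(0.00886918) = 70.779 dB


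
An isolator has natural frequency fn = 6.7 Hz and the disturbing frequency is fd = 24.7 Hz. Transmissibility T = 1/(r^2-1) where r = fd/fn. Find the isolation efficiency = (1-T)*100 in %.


r = 24.7 / 6.7 = 3.68657
r^2 - 1 = 3.68657^2 - 1 = 12.5908
T = 1/12.5908 = 0.0794231
Efficiency = (1 - 0.0794231)*100 = 92.058 %


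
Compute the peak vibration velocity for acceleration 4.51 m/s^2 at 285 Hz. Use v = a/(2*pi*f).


omega = 2*pi*f = 2*pi*285 = 1790.71 rad/s
v = a / omega = 4.51 / 1790.71 = 0.0025186 m/s


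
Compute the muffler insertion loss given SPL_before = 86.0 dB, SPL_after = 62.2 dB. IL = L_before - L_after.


Insertion loss = SPL without muffler - SPL with muffler
IL = 86.0 - 62.2 = 23.8 dB


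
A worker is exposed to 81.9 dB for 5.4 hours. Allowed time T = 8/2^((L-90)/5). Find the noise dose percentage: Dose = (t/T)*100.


T_allowed = 8 / 2^((81.9 - 90)/5) = 24.59 hr
Dose = 5.4 / 24.59 * 100 = 21.96 %


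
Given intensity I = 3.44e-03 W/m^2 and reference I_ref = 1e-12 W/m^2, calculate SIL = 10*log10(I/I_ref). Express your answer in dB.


I / I_ref = 3.44e-03 / 1e-12 = 3.44e+09
SIL = 10 * log10(3.44e+09) = 95.366 dB


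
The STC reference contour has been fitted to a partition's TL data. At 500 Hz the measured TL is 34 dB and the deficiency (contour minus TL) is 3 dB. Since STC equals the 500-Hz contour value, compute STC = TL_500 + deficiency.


By ASTM E413, STC = value of the fitted reference contour at 500 Hz.
Contour value at 500 Hz = TL_500 + deficiency = 34 + 3 = 37
STC = 37


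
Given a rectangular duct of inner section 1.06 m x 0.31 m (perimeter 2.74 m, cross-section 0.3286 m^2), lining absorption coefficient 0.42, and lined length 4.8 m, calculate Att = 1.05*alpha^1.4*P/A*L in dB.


alpha^1.4 = 0.42^1.4 = 0.296858
Attenuation rate = 1.05 * alpha^1.4 * P / A
= 1.05 * 0.296858 * 2.74 / 0.3286 = 2.59909 dB/m
Total Att = 2.59909 * 4.8 = 12.476 dB


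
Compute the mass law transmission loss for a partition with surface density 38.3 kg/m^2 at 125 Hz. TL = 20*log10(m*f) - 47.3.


m * f = 38.3 * 125 = 4787.5
20*log10(4787.5) = 73.6022 dB
TL = 73.6022 - 47.3 = 26.302 dB


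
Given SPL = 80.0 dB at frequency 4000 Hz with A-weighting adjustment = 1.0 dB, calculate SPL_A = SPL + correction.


A-weighting table: 4000 Hz -> 1.0 dB correction
SPL_A = SPL + correction = 80.0 + (1.0) = 81 dBA


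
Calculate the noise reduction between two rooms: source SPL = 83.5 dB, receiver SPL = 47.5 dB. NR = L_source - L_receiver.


NR = L_source - L_receiver (difference between source and receiving room levels)
NR = 83.5 - 47.5 = 36 dB


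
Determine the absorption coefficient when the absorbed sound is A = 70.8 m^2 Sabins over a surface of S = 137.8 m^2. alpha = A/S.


Absorption coefficient = absorbed power / incident power
alpha = A / S = 70.8 / 137.8 = 0.51379


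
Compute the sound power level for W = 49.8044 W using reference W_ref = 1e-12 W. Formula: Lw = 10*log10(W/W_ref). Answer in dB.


W / W_ref = 49.8044 / 1e-12 = 4.98044e+13
Lw = 10 * log10(4.98044e+13) = 136.97 dB


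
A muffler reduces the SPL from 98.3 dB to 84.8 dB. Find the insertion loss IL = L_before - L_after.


Insertion loss = SPL without muffler - SPL with muffler
IL = 98.3 - 84.8 = 13.5 dB


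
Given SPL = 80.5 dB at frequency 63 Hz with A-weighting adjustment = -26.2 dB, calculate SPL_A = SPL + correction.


A-weighting table: 63 Hz -> -26.2 dB correction
SPL_A = SPL + correction = 80.5 + (-26.2) = 54.3 dBA


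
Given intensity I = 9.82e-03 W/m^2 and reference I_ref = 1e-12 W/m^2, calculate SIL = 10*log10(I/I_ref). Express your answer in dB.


I / I_ref = 9.82e-03 / 1e-12 = 9.82e+09
SIL = 10 * log10(9.82e+09) = 99.921 dB


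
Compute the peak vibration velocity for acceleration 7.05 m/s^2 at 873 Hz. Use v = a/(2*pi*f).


omega = 2*pi*f = 2*pi*873 = 5485.22 rad/s
v = a / omega = 7.05 / 5485.22 = 0.0012853 m/s


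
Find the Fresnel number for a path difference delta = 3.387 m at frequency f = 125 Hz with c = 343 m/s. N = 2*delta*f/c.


N = 2*delta*f/c = 2*delta/lambda, where lambda = c/f
lambda = 343 / 125 = 2.744 m
N = 2 * 3.387 / 2.744 = 2.4687


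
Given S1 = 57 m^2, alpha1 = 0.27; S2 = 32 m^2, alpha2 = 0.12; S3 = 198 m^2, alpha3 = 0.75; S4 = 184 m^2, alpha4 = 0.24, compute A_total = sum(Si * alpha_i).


57 * 0.27 = 15.39
32 * 0.12 = 3.84
198 * 0.75 = 148.5
184 * 0.24 = 44.16
A_total = 15.39 + 3.84 + 148.5 + 44.16 = 211.89 m^2


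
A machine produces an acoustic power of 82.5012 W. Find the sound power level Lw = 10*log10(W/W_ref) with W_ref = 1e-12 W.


W / W_ref = 82.5012 / 1e-12 = 8.25012e+13
Lw = 10 * log10(8.25012e+13) = 139.16 dB


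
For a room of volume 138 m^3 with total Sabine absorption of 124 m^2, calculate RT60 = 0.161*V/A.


RT60 = 0.161 * 138 / 124 = 0.17918 s


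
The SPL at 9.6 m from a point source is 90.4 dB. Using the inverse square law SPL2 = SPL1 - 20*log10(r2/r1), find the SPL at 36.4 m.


r2/r1 = 36.4/9.6 = 3.79167
Correction = 20*log10(3.79167) = 11.5766 dB
SPL2 = 90.4 - 11.5766 = 78.823 dB


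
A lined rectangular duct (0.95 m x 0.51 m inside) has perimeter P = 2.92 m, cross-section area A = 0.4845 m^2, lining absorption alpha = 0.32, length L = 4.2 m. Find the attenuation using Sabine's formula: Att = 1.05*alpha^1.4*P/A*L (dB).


alpha^1.4 = 0.32^1.4 = 0.202866
Attenuation rate = 1.05 * alpha^1.4 * P / A
= 1.05 * 0.202866 * 2.92 / 0.4845 = 1.28377 dB/m
Total Att = 1.28377 * 4.2 = 5.3918 dB


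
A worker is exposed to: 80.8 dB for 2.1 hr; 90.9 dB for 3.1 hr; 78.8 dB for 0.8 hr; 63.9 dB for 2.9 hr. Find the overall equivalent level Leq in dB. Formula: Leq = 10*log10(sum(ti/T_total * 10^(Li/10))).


T_total = 2.1 + 3.1 + 0.8 + 2.9 = 8.9 hr
(2.1/8.9) * 10^(80.8/10) = 2.8368e+07
(3.1/8.9) * 10^(90.9/10) = 4.28521e+08
(0.8/8.9) * 10^(78.8/10) = 6.81867e+06
(2.9/8.9) * 10^(63.9/10) = 799849
Sum = 2.8368e+07 + 4.28521e+08 + 6.81867e+06 + 799849 = 4.64508e+08
Leq = 10*log10(4.64508e+08) = 86.67 dB


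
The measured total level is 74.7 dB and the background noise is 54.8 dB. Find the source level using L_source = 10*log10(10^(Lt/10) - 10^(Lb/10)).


10^(74.7/10) = 2.95121e+07
10^(54.8/10) = 301995
Difference = 2.95121e+07 - 301995 = 2.92101e+07
L_source = 10*log10(2.92101e+07) = 74.655 dB


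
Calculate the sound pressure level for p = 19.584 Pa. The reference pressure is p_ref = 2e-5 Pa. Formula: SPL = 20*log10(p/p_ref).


p / p_ref = 19.584 / 2e-5 = 979200
SPL = 20 * log10(979200) = 119.82 dB


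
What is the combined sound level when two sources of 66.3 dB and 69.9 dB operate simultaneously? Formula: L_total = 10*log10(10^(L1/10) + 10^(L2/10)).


10^(66.3/10) = 4.2658e+06
10^(69.9/10) = 9.77237e+06
Sum = 4.2658e+06 + 9.77237e+06 = 1.40382e+07
L_total = 10*log10(1.40382e+07) = 71.473 dB


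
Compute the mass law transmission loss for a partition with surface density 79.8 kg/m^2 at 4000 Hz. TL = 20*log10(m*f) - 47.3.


m * f = 79.8 * 4000 = 319200
20*log10(319200) = 110.081 dB
TL = 110.081 - 47.3 = 62.781 dB


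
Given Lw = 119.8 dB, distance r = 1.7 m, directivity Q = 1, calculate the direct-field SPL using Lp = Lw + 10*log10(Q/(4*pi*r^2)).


4*pi*r^2 = 4*pi*1.7^2 = 36.3168 m^2
Q / (4*pi*r^2) = 1 / 36.3168 = 0.0275355
Lp = 119.8 + 10*log10(0.0275355) = 104.2 dB


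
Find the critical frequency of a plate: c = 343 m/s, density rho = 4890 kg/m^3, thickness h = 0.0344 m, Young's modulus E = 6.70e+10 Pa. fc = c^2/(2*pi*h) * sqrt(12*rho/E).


12*rho/E = 12*4890/6.70e+10 = 8.75821e-07
sqrt(12*rho/E) = sqrt(8.75821e-07) = 0.000935853
c^2/(2*pi*h) = 343^2/(2*pi*0.0344) = 544315
fc = 544315 * 0.000935853 = 509.4 Hz


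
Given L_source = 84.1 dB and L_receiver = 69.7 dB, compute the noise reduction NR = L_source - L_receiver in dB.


NR = L_source - L_receiver (difference between source and receiving room levels)
NR = 84.1 - 69.7 = 14.4 dB


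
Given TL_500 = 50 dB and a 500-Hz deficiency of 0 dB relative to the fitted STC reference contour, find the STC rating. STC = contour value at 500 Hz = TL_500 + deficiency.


By ASTM E413, STC = value of the fitted reference contour at 500 Hz.
Contour value at 500 Hz = TL_500 + deficiency = 50 + 0 = 50
STC = 50


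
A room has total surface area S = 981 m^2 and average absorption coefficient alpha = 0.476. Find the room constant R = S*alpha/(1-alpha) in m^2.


R = 981 * 0.476 / (1 - 0.476) = 891.14 m^2


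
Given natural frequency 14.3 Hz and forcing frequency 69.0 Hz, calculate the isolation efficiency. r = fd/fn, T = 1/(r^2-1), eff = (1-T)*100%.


r = 69.0 / 14.3 = 4.82517
r^2 - 1 = 4.82517^2 - 1 = 22.2823
T = 1/22.2823 = 0.0448787
Efficiency = (1 - 0.0448787)*100 = 95.512 %


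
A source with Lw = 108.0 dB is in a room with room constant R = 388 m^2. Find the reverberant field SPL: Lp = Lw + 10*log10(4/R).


4/R = 4/388 = 0.0103093
Lp = 108.0 + 10*log10(0.0103093) = 88.132 dB


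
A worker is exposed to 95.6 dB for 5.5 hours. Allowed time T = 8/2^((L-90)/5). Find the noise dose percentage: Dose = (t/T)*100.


T_allowed = 8 / 2^((95.6 - 90)/5) = 3.68075 hr
Dose = 5.5 / 3.68075 * 100 = 149.43 %


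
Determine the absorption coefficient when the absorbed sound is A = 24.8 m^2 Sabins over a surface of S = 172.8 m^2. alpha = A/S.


Absorption coefficient = absorbed power / incident power
alpha = A / S = 24.8 / 172.8 = 0.14352


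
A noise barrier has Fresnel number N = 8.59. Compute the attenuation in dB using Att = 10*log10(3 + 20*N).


3 + 20*N = 3 + 20*8.59 = 174.8
Att = 10*log10(174.8) = 22.425 dB


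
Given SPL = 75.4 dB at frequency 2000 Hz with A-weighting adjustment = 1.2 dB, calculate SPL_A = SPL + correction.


A-weighting table: 2000 Hz -> 1.2 dB correction
SPL_A = SPL + correction = 75.4 + (1.2) = 76.6 dBA


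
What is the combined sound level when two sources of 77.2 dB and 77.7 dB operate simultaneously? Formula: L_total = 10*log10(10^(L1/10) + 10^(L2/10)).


10^(77.2/10) = 5.24807e+07
10^(77.7/10) = 5.88844e+07
Sum = 5.24807e+07 + 5.88844e+07 = 1.11365e+08
L_total = 10*log10(1.11365e+08) = 80.467 dB


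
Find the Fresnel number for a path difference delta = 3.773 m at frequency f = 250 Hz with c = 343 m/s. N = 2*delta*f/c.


N = 2*delta*f/c = 2*delta/lambda, where lambda = c/f
lambda = 343 / 250 = 1.372 m
N = 2 * 3.773 / 1.372 = 5.5


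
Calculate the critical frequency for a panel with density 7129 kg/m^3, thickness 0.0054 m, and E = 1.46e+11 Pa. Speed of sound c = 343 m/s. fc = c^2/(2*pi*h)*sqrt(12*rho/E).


12*rho/E = 12*7129/1.46e+11 = 5.85945e-07
sqrt(12*rho/E) = sqrt(5.85945e-07) = 0.00076547
c^2/(2*pi*h) = 343^2/(2*pi*0.0054) = 3.46749e+06
fc = 3.46749e+06 * 0.00076547 = 2654.3 Hz


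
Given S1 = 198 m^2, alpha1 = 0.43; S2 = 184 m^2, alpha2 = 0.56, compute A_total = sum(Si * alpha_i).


198 * 0.43 = 85.14
184 * 0.56 = 103.04
A_total = 85.14 + 103.04 = 188.18 m^2


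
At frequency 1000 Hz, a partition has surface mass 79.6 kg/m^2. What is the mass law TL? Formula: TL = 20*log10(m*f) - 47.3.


m * f = 79.6 * 1000 = 79600
20*log10(79600) = 98.0183 dB
TL = 98.0183 - 47.3 = 50.718 dB


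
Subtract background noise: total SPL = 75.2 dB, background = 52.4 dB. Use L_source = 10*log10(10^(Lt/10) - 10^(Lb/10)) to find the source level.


10^(75.2/10) = 3.31131e+07
10^(52.4/10) = 173780
Difference = 3.31131e+07 - 173780 = 3.29393e+07
L_source = 10*log10(3.29393e+07) = 75.177 dB


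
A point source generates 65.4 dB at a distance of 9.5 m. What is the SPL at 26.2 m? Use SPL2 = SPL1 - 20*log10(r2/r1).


r2/r1 = 26.2/9.5 = 2.75789
Correction = 20*log10(2.75789) = 8.81154 dB
SPL2 = 65.4 - 8.81154 = 56.588 dB


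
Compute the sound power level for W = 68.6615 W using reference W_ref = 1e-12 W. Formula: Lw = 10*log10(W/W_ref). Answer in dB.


W / W_ref = 68.6615 / 1e-12 = 6.86615e+13
Lw = 10 * log10(6.86615e+13) = 138.37 dB


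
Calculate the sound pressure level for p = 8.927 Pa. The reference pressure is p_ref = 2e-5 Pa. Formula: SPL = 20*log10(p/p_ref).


p / p_ref = 8.927 / 2e-5 = 446350
SPL = 20 * log10(446350) = 112.99 dB


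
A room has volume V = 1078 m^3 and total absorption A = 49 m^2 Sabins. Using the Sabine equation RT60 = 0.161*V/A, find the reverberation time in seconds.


RT60 = 0.161 * 1078 / 49 = 3.542 s


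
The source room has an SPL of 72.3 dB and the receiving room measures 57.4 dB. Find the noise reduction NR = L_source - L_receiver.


NR = L_source - L_receiver (difference between source and receiving room levels)
NR = 72.3 - 57.4 = 14.9 dB


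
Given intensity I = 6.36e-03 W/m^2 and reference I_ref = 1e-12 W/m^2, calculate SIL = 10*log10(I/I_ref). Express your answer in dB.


I / I_ref = 6.36e-03 / 1e-12 = 6.36e+09
SIL = 10 * log10(6.36e+09) = 98.035 dB


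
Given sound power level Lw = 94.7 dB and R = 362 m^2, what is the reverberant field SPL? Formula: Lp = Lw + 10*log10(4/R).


4/R = 4/362 = 0.0110497
Lp = 94.7 + 10*log10(0.0110497) = 75.134 dB


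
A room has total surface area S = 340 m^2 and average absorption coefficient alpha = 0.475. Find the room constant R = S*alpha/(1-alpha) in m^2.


R = 340 * 0.475 / (1 - 0.475) = 307.62 m^2


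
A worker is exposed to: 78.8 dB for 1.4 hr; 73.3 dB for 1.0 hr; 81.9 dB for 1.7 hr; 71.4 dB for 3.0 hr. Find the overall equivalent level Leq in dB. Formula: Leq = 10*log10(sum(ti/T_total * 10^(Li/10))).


T_total = 1.4 + 1.0 + 1.7 + 3.0 = 7.1 hr
(1.4/7.1) * 10^(78.8/10) = 1.49579e+07
(1.0/7.1) * 10^(73.3/10) = 3.01121e+06
(1.7/7.1) * 10^(81.9/10) = 3.70843e+07
(3.0/7.1) * 10^(71.4/10) = 5.83261e+06
Sum = 1.49579e+07 + 3.01121e+06 + 3.70843e+07 + 5.83261e+06 = 6.0886e+07
Leq = 10*log10(6.0886e+07) = 77.845 dB


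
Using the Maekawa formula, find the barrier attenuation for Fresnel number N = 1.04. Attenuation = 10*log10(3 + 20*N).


3 + 20*N = 3 + 20*1.04 = 23.8
Att = 10*log10(23.8) = 13.766 dB


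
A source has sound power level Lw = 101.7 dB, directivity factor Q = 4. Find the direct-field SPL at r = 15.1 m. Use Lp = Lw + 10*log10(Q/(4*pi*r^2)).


4*pi*r^2 = 4*pi*15.1^2 = 2865.26 m^2
Q / (4*pi*r^2) = 4 / 2865.26 = 0.00139603
Lp = 101.7 + 10*log10(0.00139603) = 73.149 dB


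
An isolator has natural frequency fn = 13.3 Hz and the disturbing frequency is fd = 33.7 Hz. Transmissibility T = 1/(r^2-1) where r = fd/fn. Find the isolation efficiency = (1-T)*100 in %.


r = 33.7 / 13.3 = 2.53383
r^2 - 1 = 2.53383^2 - 1 = 5.42029
T = 1/5.42029 = 0.184492
Efficiency = (1 - 0.184492)*100 = 81.551 %


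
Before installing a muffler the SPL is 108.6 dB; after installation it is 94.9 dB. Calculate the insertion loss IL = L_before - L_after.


Insertion loss = SPL without muffler - SPL with muffler
IL = 108.6 - 94.9 = 13.7 dB


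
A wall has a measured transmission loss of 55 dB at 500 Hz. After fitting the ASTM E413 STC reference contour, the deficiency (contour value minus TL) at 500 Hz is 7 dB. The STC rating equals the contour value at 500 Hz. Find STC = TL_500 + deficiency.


By ASTM E413, STC = value of the fitted reference contour at 500 Hz.
Contour value at 500 Hz = TL_500 + deficiency = 55 + 7 = 62
STC = 62


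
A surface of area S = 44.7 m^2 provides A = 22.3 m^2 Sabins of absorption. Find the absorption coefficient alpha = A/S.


Absorption coefficient = absorbed power / incident power
alpha = A / S = 22.3 / 44.7 = 0.49888


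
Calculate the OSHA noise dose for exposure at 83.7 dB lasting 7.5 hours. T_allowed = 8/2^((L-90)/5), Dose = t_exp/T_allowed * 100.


T_allowed = 8 / 2^((83.7 - 90)/5) = 19.1597 hr
Dose = 7.5 / 19.1597 * 100 = 39.145 %


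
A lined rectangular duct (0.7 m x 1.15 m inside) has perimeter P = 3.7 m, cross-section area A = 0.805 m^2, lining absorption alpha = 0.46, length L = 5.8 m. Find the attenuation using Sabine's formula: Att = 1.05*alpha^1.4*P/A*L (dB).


alpha^1.4 = 0.46^1.4 = 0.337179
Attenuation rate = 1.05 * alpha^1.4 * P / A
= 1.05 * 0.337179 * 3.7 / 0.805 = 1.62726 dB/m
Total Att = 1.62726 * 5.8 = 9.4381 dB


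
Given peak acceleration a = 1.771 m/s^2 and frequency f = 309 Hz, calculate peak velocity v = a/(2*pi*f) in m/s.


omega = 2*pi*f = 2*pi*309 = 1941.5 rad/s
v = a / omega = 1.771 / 1941.5 = 0.00091218 m/s


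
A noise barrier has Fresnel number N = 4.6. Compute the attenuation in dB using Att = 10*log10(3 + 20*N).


3 + 20*N = 3 + 20*4.6 = 95
Att = 10*log10(95) = 19.777 dB


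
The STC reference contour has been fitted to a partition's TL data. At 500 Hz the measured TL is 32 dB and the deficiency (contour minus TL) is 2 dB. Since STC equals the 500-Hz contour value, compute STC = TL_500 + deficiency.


By ASTM E413, STC = value of the fitted reference contour at 500 Hz.
Contour value at 500 Hz = TL_500 + deficiency = 32 + 2 = 34
STC = 34


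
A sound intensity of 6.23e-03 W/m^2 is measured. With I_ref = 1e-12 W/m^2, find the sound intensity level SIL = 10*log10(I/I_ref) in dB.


I / I_ref = 6.23e-03 / 1e-12 = 6.23e+09
SIL = 10 * log10(6.23e+09) = 97.945 dB


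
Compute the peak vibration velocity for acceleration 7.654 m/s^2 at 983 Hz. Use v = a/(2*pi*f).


omega = 2*pi*f = 2*pi*983 = 6176.37 rad/s
v = a / omega = 7.654 / 6176.37 = 0.0012392 m/s


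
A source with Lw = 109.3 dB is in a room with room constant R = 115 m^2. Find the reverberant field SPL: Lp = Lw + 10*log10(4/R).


4/R = 4/115 = 0.0347826
Lp = 109.3 + 10*log10(0.0347826) = 94.714 dB


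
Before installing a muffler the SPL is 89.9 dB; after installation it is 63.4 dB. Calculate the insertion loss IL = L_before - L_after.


Insertion loss = SPL without muffler - SPL with muffler
IL = 89.9 - 63.4 = 26.5 dB


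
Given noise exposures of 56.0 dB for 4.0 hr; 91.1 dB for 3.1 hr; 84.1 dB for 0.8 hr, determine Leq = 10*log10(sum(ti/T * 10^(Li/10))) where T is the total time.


T_total = 4.0 + 3.1 + 0.8 = 7.9 hr
(4.0/7.9) * 10^(56.0/10) = 201573
(3.1/7.9) * 10^(91.1/10) = 5.05516e+08
(0.8/7.9) * 10^(84.1/10) = 2.60293e+07
Sum = 201573 + 5.05516e+08 + 2.60293e+07 = 5.31747e+08
Leq = 10*log10(5.31747e+08) = 87.257 dB


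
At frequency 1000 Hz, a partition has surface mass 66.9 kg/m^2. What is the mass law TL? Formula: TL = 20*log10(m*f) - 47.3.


m * f = 66.9 * 1000 = 66900
20*log10(66900) = 96.5085 dB
TL = 96.5085 - 47.3 = 49.209 dB


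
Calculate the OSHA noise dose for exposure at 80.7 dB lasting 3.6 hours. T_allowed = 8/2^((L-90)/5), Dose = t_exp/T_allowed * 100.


T_allowed = 8 / 2^((80.7 - 90)/5) = 29.0406 hr
Dose = 3.6 / 29.0406 * 100 = 12.396 %


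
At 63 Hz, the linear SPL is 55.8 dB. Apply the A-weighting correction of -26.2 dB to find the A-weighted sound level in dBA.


A-weighting table: 63 Hz -> -26.2 dB correction
SPL_A = SPL + correction = 55.8 + (-26.2) = 29.6 dBA


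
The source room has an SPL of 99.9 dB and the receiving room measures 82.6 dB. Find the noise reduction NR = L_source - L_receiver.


NR = L_source - L_receiver (difference between source and receiving room levels)
NR = 99.9 - 82.6 = 17.3 dB


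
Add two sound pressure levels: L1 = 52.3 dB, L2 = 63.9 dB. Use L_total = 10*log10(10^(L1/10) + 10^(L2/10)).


10^(52.3/10) = 169824
10^(63.9/10) = 2.45471e+06
Sum = 169824 + 2.45471e+06 = 2.62453e+06
L_total = 10*log10(2.62453e+06) = 64.191 dB


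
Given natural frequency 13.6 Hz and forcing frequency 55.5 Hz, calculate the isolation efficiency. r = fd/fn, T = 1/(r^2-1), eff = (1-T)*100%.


r = 55.5 / 13.6 = 4.08088
r^2 - 1 = 4.08088^2 - 1 = 15.6536
T = 1/15.6536 = 0.0638831
Efficiency = (1 - 0.0638831)*100 = 93.612 %


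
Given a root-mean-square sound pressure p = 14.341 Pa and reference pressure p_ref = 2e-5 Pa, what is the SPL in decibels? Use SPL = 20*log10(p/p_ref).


p / p_ref = 14.341 / 2e-5 = 717050
SPL = 20 * log10(717050) = 117.11 dB


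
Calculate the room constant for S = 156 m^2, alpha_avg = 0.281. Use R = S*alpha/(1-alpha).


R = 156 * 0.281 / (1 - 0.281) = 60.968 m^2


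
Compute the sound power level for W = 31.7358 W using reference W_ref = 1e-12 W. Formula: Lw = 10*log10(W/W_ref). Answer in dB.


W / W_ref = 31.7358 / 1e-12 = 3.17358e+13
Lw = 10 * log10(3.17358e+13) = 135.02 dB


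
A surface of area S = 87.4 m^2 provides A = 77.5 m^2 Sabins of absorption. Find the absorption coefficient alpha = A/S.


Absorption coefficient = absorbed power / incident power
alpha = A / S = 77.5 / 87.4 = 0.88673


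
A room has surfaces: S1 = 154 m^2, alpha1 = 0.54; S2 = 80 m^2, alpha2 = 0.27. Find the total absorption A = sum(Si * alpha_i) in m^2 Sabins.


154 * 0.54 = 83.16
80 * 0.27 = 21.6
A_total = 83.16 + 21.6 = 104.76 m^2


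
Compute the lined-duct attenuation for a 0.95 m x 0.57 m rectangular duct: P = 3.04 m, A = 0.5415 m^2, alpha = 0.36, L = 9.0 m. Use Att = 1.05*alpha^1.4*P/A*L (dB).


alpha^1.4 = 0.36^1.4 = 0.239234
Attenuation rate = 1.05 * alpha^1.4 * P / A
= 1.05 * 0.239234 * 3.04 / 0.5415 = 1.41022 dB/m
Total Att = 1.41022 * 9.0 = 12.692 dB


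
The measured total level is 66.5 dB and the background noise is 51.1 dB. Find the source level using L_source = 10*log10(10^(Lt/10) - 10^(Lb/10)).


10^(66.5/10) = 4.46684e+06
10^(51.1/10) = 128825
Difference = 4.46684e+06 - 128825 = 4.33802e+06
L_source = 10*log10(4.33802e+06) = 66.373 dB


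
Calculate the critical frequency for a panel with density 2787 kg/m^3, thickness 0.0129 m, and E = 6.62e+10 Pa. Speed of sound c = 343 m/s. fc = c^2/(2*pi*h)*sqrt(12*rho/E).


12*rho/E = 12*2787/6.62e+10 = 5.05196e-07
sqrt(12*rho/E) = sqrt(5.05196e-07) = 0.000710771
c^2/(2*pi*h) = 343^2/(2*pi*0.0129) = 1.45151e+06
fc = 1.45151e+06 * 0.000710771 = 1031.7 Hz


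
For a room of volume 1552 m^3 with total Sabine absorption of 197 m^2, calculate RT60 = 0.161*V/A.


RT60 = 0.161 * 1552 / 197 = 1.2684 s


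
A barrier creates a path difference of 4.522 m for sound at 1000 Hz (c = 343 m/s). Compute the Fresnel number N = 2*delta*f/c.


N = 2*delta*f/c = 2*delta/lambda, where lambda = c/f
lambda = 343 / 1000 = 0.343 m
N = 2 * 4.522 / 0.343 = 26.367


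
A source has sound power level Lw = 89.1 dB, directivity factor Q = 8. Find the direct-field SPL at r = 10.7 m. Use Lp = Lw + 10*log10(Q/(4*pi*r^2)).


4*pi*r^2 = 4*pi*10.7^2 = 1438.72 m^2
Q / (4*pi*r^2) = 8 / 1438.72 = 0.0055605
Lp = 89.1 + 10*log10(0.0055605) = 66.551 dB


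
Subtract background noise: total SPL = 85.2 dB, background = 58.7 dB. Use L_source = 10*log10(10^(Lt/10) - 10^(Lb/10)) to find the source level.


10^(85.2/10) = 3.31131e+08
10^(58.7/10) = 741310
Difference = 3.31131e+08 - 741310 = 3.3039e+08
L_source = 10*log10(3.3039e+08) = 85.19 dB


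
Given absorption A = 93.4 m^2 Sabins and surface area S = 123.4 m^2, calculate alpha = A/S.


Absorption coefficient = absorbed power / incident power
alpha = A / S = 93.4 / 123.4 = 0.75689


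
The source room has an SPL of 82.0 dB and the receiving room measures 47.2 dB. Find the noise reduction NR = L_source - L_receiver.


NR = L_source - L_receiver (difference between source and receiving room levels)
NR = 82.0 - 47.2 = 34.8 dB


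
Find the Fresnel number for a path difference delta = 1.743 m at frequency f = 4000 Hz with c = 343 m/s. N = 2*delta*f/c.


N = 2*delta*f/c = 2*delta/lambda, where lambda = c/f
lambda = 343 / 4000 = 0.08575 m
N = 2 * 1.743 / 0.08575 = 40.653


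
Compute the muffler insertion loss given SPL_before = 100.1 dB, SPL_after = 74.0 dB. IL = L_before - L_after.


Insertion loss = SPL without muffler - SPL with muffler
IL = 100.1 - 74.0 = 26.1 dB


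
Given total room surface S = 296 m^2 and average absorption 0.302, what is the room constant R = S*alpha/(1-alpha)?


R = 296 * 0.302 / (1 - 0.302) = 128.07 m^2


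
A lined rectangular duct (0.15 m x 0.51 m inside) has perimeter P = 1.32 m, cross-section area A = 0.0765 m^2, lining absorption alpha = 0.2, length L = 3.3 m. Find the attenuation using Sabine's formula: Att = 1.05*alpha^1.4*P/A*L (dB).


alpha^1.4 = 0.2^1.4 = 0.105061
Attenuation rate = 1.05 * alpha^1.4 * P / A
= 1.05 * 0.105061 * 1.32 / 0.0765 = 1.90346 dB/m
Total Att = 1.90346 * 3.3 = 6.2814 dB


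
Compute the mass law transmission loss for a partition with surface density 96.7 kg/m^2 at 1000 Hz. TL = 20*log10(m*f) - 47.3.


m * f = 96.7 * 1000 = 96700
20*log10(96700) = 99.7085 dB
TL = 99.7085 - 47.3 = 52.409 dB


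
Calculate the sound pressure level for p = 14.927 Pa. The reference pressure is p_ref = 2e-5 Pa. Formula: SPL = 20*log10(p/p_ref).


p / p_ref = 14.927 / 2e-5 = 746350
SPL = 20 * log10(746350) = 117.46 dB


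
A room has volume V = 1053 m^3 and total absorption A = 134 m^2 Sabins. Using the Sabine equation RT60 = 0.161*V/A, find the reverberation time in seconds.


RT60 = 0.161 * 1053 / 134 = 1.2652 s


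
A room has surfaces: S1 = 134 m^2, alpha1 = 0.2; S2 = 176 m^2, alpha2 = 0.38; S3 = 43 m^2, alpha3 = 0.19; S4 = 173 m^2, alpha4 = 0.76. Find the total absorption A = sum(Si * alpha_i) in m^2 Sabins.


134 * 0.2 = 26.8
176 * 0.38 = 66.88
43 * 0.19 = 8.17
173 * 0.76 = 131.48
A_total = 26.8 + 66.88 + 8.17 + 131.48 = 233.33 m^2


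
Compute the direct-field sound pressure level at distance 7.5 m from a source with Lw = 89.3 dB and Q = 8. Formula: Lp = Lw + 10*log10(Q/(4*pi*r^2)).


4*pi*r^2 = 4*pi*7.5^2 = 706.858 m^2
Q / (4*pi*r^2) = 8 / 706.858 = 0.0113177
Lp = 89.3 + 10*log10(0.0113177) = 69.838 dB


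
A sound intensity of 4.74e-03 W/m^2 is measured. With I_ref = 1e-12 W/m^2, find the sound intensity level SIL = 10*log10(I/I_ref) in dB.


I / I_ref = 4.74e-03 / 1e-12 = 4.74e+09
SIL = 10 * log10(4.74e+09) = 96.758 dB


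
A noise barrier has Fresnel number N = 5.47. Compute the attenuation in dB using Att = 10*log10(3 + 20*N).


3 + 20*N = 3 + 20*5.47 = 112.4
Att = 10*log10(112.4) = 20.508 dB


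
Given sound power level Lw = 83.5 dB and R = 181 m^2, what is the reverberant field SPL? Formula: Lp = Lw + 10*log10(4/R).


4/R = 4/181 = 0.0220994
Lp = 83.5 + 10*log10(0.0220994) = 66.944 dB


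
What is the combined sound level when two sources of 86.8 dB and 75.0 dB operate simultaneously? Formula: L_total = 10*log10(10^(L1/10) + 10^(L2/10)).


10^(86.8/10) = 4.7863e+08
10^(75.0/10) = 3.16228e+07
Sum = 4.7863e+08 + 3.16228e+07 = 5.10253e+08
L_total = 10*log10(5.10253e+08) = 87.078 dB


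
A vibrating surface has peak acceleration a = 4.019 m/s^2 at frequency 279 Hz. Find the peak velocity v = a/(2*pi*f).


omega = 2*pi*f = 2*pi*279 = 1753.01 rad/s
v = a / omega = 4.019 / 1753.01 = 0.0022926 m/s


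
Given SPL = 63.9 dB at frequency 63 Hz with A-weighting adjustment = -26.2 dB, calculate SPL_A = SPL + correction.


A-weighting table: 63 Hz -> -26.2 dB correction
SPL_A = SPL + correction = 63.9 + (-26.2) = 37.7 dBA


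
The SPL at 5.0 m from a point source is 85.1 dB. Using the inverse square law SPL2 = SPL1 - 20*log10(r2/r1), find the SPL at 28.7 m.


r2/r1 = 28.7/5.0 = 5.74
Correction = 20*log10(5.74) = 15.1782 dB
SPL2 = 85.1 - 15.1782 = 69.922 dB


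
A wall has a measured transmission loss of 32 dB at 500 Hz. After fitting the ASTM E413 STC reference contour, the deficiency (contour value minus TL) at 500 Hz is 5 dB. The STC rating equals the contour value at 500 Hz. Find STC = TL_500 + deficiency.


By ASTM E413, STC = value of the fitted reference contour at 500 Hz.
Contour value at 500 Hz = TL_500 + deficiency = 32 + 5 = 37
STC = 37


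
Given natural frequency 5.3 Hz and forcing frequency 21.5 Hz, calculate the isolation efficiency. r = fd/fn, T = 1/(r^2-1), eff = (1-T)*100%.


r = 21.5 / 5.3 = 4.0566
r^2 - 1 = 4.0566^2 - 1 = 15.456
T = 1/15.456 = 0.0646998
Efficiency = (1 - 0.0646998)*100 = 93.53 %


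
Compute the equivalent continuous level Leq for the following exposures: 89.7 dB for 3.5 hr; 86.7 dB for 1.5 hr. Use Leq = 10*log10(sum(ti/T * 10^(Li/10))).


T_total = 3.5 + 1.5 = 5.0 hr
(3.5/5.0) * 10^(89.7/10) = 6.53278e+08
(1.5/5.0) * 10^(86.7/10) = 1.40321e+08
Sum = 6.53278e+08 + 1.40321e+08 = 7.93599e+08
Leq = 10*log10(7.93599e+08) = 88.996 dB


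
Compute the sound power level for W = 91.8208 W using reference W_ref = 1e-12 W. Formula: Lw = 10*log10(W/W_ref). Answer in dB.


W / W_ref = 91.8208 / 1e-12 = 9.18208e+13
Lw = 10 * log10(9.18208e+13) = 139.63 dB


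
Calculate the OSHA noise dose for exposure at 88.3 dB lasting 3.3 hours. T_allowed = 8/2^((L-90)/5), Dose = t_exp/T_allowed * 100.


T_allowed = 8 / 2^((88.3 - 90)/5) = 10.1261 hr
Dose = 3.3 / 10.1261 * 100 = 32.589 %


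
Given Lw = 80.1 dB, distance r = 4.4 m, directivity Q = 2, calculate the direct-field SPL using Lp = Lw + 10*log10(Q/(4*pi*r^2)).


4*pi*r^2 = 4*pi*4.4^2 = 243.285 m^2
Q / (4*pi*r^2) = 2 / 243.285 = 0.00822081
Lp = 80.1 + 10*log10(0.00822081) = 59.249 dB


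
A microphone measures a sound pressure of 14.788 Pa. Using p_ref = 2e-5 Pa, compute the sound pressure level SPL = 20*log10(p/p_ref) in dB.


p / p_ref = 14.788 / 2e-5 = 739400
SPL = 20 * log10(739400) = 117.38 dB


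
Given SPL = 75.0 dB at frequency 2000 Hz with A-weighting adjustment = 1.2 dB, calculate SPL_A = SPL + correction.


A-weighting table: 2000 Hz -> 1.2 dB correction
SPL_A = SPL + correction = 75.0 + (1.2) = 76.2 dBA
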